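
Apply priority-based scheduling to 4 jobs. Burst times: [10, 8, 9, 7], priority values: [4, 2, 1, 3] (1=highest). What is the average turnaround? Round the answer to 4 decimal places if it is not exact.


Sort by priority (ascending = highest first):
Order: [(1, 9), (2, 8), (3, 7), (4, 10)]
Completion times:
  Priority 1, burst=9, C=9
  Priority 2, burst=8, C=17
  Priority 3, burst=7, C=24
  Priority 4, burst=10, C=34
Average turnaround = 84/4 = 21.0

21.0


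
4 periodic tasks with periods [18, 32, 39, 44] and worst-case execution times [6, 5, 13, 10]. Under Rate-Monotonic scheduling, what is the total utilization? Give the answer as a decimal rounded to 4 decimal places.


Compute individual utilizations (exact fractions):
  Task 1: C/T = 6/18 = 1/3 (approx. 0.3333)
  Task 2: C/T = 5/32 (approx. 0.1563)
  Task 3: C/T = 13/39 = 1/3 (approx. 0.3333)
  Task 4: C/T = 10/44 = 5/22 (approx. 0.2273)
Total utilization U = 1/3 + 5/32 + 1/3 + 5/22 = 1109/1056
Rounded to 4 decimal places: U = 1.0502
RM (Liu & Layland) bound for 4 tasks = 0.756828; compare with U = 1109/1056 (approx. 1.050189)
U > 1, so the task set is not schedulable (processor overloaded).

1.0502


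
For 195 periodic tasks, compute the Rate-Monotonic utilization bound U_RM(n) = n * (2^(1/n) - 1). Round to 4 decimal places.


Compute 2^(1/195) = 1.0035609260
Subtract 1: 1.0035609260 - 1 = 0.0035609260
Multiply by n: 195 * 0.0035609260 = 0.6943805700
Round to 4 dp: 0.6944

0.6944


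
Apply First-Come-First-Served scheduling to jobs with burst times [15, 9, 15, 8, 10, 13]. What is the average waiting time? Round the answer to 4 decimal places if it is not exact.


FCFS order (as given): [15, 9, 15, 8, 10, 13]
Waiting times:
  Job 1: wait = 0
  Job 2: wait = 15
  Job 3: wait = 24
  Job 4: wait = 39
  Job 5: wait = 47
  Job 6: wait = 57
Sum of waiting times = 182
Average waiting time = 182/6 = 30.3333

30.3333


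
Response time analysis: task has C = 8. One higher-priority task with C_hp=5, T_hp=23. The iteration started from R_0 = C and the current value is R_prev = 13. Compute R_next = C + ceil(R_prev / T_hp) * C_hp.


R_next = C + ceil(R_prev / T_hp) * C_hp
ceil(13 / 23) = ceil(0.5652) = 1
Interference = 1 * 5 = 5
R_next = 8 + 5 = 13
R_next = R_prev, so the iteration has converged (response time = 13).

13


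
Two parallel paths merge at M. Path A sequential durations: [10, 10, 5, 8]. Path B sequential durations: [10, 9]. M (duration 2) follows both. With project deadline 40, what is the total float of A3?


Forward pass: ES(A3) = sum of predecessors on chain A = 20
EF = ES + duration = 20 + 5 = 25
Backward pass: LF(M) = deadline = 40; LS(M) = 40 - 2 = 38
LF(A3) = LS(M) - sum(successors on chain A) = 38 - 8 = 30
LS = LF - duration = 30 - 5 = 25
Total float = LS - ES = 25 - 20 = 5

5


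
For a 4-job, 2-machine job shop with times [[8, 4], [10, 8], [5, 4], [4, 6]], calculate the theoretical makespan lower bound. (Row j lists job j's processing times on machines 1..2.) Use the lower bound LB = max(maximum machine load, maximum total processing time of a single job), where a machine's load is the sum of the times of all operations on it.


Machine loads:
  Machine 1: 8 + 10 + 5 + 4 = 27
  Machine 2: 4 + 8 + 4 + 6 = 22
Max machine load = 27
Job totals:
  Job 1: 12
  Job 2: 18
  Job 3: 9
  Job 4: 10
Max job total = 18
Lower bound = max(27, 18) = 27

27


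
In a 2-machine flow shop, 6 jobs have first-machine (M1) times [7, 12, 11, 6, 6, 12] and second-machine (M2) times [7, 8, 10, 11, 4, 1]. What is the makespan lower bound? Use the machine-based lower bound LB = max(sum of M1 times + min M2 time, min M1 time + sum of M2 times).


LB1 = sum(M1 times) + min(M2 times) = 54 + 1 = 55
LB2 = min(M1 times) + sum(M2 times) = 6 + 41 = 47
Lower bound = max(LB1, LB2) = max(55, 47) = 55

55


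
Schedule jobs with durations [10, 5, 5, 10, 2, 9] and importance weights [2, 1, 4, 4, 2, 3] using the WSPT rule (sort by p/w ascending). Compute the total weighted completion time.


Compute p/w ratios and sort ascending (WSPT): [(2, 2), (5, 4), (10, 4), (9, 3), (10, 2), (5, 1)]
Compute weighted completion times:
  Job (p=2,w=2): C=2, w*C=2*2=4
  Job (p=5,w=4): C=7, w*C=4*7=28
  Job (p=10,w=4): C=17, w*C=4*17=68
  Job (p=9,w=3): C=26, w*C=3*26=78
  Job (p=10,w=2): C=36, w*C=2*36=72
  Job (p=5,w=1): C=41, w*C=1*41=41
Total weighted completion time = 291

291


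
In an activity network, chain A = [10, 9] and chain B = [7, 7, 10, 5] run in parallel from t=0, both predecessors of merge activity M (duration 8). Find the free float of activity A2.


ES(A2) = sum of predecessors on chain A = 10
EF(A2) = ES + duration = 10 + 9 = 19
Successor of A2 is M. ES(M) = max(sum(A), sum(B)) = max(19, 29) = 29
Free float = ES(successor) - EF(current) = 29 - 19 = 10

10


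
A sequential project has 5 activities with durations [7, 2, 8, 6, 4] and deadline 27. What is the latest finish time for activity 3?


LF(activity 3) = deadline - sum of successor durations
Successors: activities 4 through 5 with durations [6, 4]
Sum of successor durations = 10
LF = 27 - 10 = 17

17


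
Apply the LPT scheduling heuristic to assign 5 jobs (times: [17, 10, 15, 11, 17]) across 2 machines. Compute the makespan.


Sort jobs in decreasing order (LPT): [17, 17, 15, 11, 10]
Assign each job to the least loaded machine:
  Machine 1: jobs [17, 15], load = 32
  Machine 2: jobs [17, 11, 10], load = 38
Makespan = max load = 38

38


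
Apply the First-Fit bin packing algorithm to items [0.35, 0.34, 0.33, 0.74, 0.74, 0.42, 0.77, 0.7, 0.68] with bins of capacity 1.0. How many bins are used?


Place items sequentially using First-Fit:
  Item 0.35 -> new Bin 1
  Item 0.34 -> Bin 1 (now 0.69)
  Item 0.33 -> new Bin 2
  Item 0.74 -> new Bin 3
  Item 0.74 -> new Bin 4
  Item 0.42 -> Bin 2 (now 0.75)
  Item 0.77 -> new Bin 5
  Item 0.7 -> new Bin 6
  Item 0.68 -> new Bin 7
Total bins used = 7

7


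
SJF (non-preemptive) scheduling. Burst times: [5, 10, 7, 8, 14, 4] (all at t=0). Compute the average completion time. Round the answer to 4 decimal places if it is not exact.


SJF order (ascending): [4, 5, 7, 8, 10, 14]
Completion times:
  Job 1: burst=4, C=4
  Job 2: burst=5, C=9
  Job 3: burst=7, C=16
  Job 4: burst=8, C=24
  Job 5: burst=10, C=34
  Job 6: burst=14, C=48
Average completion = 135/6 = 22.5

22.5


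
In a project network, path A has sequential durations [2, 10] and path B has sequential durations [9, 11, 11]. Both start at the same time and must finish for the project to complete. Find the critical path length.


Path A total = 2 + 10 = 12
Path B total = 9 + 11 + 11 = 31
Critical path = longest path = max(12, 31) = 31

31


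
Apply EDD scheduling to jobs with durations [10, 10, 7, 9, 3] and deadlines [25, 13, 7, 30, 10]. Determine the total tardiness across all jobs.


Sort by due date (EDD order): [(7, 7), (3, 10), (10, 13), (10, 25), (9, 30)]
Compute completion times and tardiness:
  Job 1: p=7, d=7, C=7, tardiness=max(0,7-7)=0
  Job 2: p=3, d=10, C=10, tardiness=max(0,10-10)=0
  Job 3: p=10, d=13, C=20, tardiness=max(0,20-13)=7
  Job 4: p=10, d=25, C=30, tardiness=max(0,30-25)=5
  Job 5: p=9, d=30, C=39, tardiness=max(0,39-30)=9
Total tardiness = 21

21


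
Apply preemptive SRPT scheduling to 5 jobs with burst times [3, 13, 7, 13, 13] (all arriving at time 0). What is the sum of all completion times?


Since all jobs arrive at t=0, SRPT equals SPT ordering.
SPT order: [3, 7, 13, 13, 13]
Completion times:
  Job 1: p=3, C=3
  Job 2: p=7, C=10
  Job 3: p=13, C=23
  Job 4: p=13, C=36
  Job 5: p=13, C=49
Total completion time = 3 + 10 + 23 + 36 + 49 = 121

121


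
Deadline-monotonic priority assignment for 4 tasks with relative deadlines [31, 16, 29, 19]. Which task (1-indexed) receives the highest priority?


Sort tasks by relative deadline (ascending):
  Task 2: deadline = 16
  Task 4: deadline = 19
  Task 3: deadline = 29
  Task 1: deadline = 31
Priority order (highest first): [2, 4, 3, 1]
Highest priority task = 2

2


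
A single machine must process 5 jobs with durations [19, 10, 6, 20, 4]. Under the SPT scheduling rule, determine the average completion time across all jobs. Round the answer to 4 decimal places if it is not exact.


Sort jobs by processing time (SPT order): [4, 6, 10, 19, 20]
Compute completion times sequentially:
  Job 1: processing = 4, completes at 4
  Job 2: processing = 6, completes at 10
  Job 3: processing = 10, completes at 20
  Job 4: processing = 19, completes at 39
  Job 5: processing = 20, completes at 59
Sum of completion times = 132
Average completion time = 132/5 = 26.4

26.4


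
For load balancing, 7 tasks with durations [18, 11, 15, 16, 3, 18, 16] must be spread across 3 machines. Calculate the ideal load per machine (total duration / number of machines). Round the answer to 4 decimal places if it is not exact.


Total processing time = 18 + 11 + 15 + 16 + 3 + 18 + 16 = 97
Number of machines = 3
Ideal balanced load = 97 / 3 = 32.3333

32.3333


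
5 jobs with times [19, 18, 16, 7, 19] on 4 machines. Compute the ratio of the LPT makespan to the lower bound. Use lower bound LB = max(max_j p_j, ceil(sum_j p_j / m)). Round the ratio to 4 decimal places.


LPT order: [19, 19, 18, 16, 7]
Machine loads after assignment: [19, 19, 18, 23]
LPT makespan = 23
Lower bound = max(max_job, ceil(total/4)) = max(19, 20) = 20
Ratio = 23 / 20 = 1.15

1.15


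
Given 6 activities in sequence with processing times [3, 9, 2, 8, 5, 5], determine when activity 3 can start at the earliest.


Activity 3 starts after activities 1 through 2 complete.
Predecessor durations: [3, 9]
ES = 3 + 9 = 12

12


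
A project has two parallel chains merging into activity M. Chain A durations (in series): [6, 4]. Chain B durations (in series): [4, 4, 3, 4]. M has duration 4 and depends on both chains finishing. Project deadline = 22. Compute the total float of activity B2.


Forward pass: ES(B2) = sum of predecessors on chain B = 4
EF = ES + duration = 4 + 4 = 8
Backward pass: LF(M) = deadline = 22; LS(M) = 22 - 4 = 18
LF(B2) = LS(M) - sum(successors on chain B) = 18 - 7 = 11
LS = LF - duration = 11 - 4 = 7
Total float = LS - ES = 7 - 4 = 3

3


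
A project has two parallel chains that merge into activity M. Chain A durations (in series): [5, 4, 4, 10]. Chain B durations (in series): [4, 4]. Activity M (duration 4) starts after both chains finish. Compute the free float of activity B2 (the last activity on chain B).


ES(B2) = sum of predecessors on chain B = 4
EF(B2) = ES + duration = 4 + 4 = 8
Successor of B2 is M. ES(M) = max(sum(A), sum(B)) = max(23, 8) = 23
Free float = ES(successor) - EF(current) = 23 - 8 = 15

15


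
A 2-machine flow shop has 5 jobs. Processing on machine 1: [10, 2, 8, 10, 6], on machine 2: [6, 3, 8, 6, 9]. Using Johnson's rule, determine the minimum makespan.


Apply Johnson's rule:
  Group 1 (a <= b): [(2, 2, 3), (5, 6, 9), (3, 8, 8)]
  Group 2 (a > b): [(1, 10, 6), (4, 10, 6)]
Optimal job order: [2, 5, 3, 1, 4]
Schedule:
  Job 2: M1 done at 2, M2 done at 5
  Job 5: M1 done at 8, M2 done at 17
  Job 3: M1 done at 16, M2 done at 25
  Job 1: M1 done at 26, M2 done at 32
  Job 4: M1 done at 36, M2 done at 42
Makespan = 42

42


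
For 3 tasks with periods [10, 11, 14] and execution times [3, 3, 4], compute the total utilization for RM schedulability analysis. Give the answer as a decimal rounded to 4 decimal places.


Compute individual utilizations (exact fractions):
  Task 1: C/T = 3/10 (approx. 0.3)
  Task 2: C/T = 3/11 (approx. 0.2727)
  Task 3: C/T = 4/14 = 2/7 (approx. 0.2857)
Total utilization U = 3/10 + 3/11 + 2/7 = 661/770
Rounded to 4 decimal places: U = 0.8584
RM (Liu & Layland) bound for 3 tasks = 0.779763; compare with U = 661/770 (approx. 0.858442)
bound < U <= 1, so the RM sufficient condition is not met (inconclusive; an exact test such as response-time analysis is needed).

0.8584


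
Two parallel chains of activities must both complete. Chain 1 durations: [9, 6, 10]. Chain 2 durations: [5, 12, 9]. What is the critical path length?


Path A total = 9 + 6 + 10 = 25
Path B total = 5 + 12 + 9 = 26
Critical path = longest path = max(25, 26) = 26

26


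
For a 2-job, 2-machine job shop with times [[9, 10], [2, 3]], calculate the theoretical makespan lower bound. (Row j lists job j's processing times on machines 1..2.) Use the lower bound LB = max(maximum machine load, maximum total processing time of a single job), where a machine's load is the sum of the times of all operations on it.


Machine loads:
  Machine 1: 9 + 2 = 11
  Machine 2: 10 + 3 = 13
Max machine load = 13
Job totals:
  Job 1: 19
  Job 2: 5
Max job total = 19
Lower bound = max(13, 19) = 19

19


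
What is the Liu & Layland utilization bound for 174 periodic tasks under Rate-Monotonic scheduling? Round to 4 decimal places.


Compute 2^(1/174) = 1.0039915496
Subtract 1: 1.0039915496 - 1 = 0.0039915496
Multiply by n: 174 * 0.0039915496 = 0.6945296304
Round to 4 dp: 0.6945

0.6945


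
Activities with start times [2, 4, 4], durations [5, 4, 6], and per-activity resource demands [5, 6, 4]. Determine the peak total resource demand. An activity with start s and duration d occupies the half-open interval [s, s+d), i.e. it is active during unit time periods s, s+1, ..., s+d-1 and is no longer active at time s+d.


Each activity i is active on [start_i, start_i + duration_i).
Compute total resource usage per time slot:
  t=0: active resources = [], total = 0
  t=1: active resources = [], total = 0
  t=2: active resources = [5], total = 5
  t=3: active resources = [5], total = 5
  t=4: active resources = [5, 6, 4], total = 15
  t=5: active resources = [5, 6, 4], total = 15
  t=6: active resources = [5, 6, 4], total = 15
  t=7: active resources = [6, 4], total = 10
  t=8: active resources = [4], total = 4
  t=9: active resources = [4], total = 4
Peak resource demand = 15

15


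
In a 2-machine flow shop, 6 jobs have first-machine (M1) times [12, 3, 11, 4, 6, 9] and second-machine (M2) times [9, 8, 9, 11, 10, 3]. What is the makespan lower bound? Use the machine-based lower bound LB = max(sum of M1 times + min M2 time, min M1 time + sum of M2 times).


LB1 = sum(M1 times) + min(M2 times) = 45 + 3 = 48
LB2 = min(M1 times) + sum(M2 times) = 3 + 50 = 53
Lower bound = max(LB1, LB2) = max(48, 53) = 53

53


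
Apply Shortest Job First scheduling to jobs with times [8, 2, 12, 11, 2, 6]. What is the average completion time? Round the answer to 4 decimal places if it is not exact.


SJF order (ascending): [2, 2, 6, 8, 11, 12]
Completion times:
  Job 1: burst=2, C=2
  Job 2: burst=2, C=4
  Job 3: burst=6, C=10
  Job 4: burst=8, C=18
  Job 5: burst=11, C=29
  Job 6: burst=12, C=41
Average completion = 104/6 = 17.3333

17.3333


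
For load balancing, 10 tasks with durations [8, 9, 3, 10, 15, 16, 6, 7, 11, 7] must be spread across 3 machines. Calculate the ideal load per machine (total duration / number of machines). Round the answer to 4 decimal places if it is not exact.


Total processing time = 8 + 9 + 3 + 10 + 15 + 16 + 6 + 7 + 11 + 7 = 92
Number of machines = 3
Ideal balanced load = 92 / 3 = 30.6667

30.6667


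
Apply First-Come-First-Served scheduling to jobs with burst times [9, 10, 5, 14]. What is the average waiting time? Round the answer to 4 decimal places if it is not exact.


FCFS order (as given): [9, 10, 5, 14]
Waiting times:
  Job 1: wait = 0
  Job 2: wait = 9
  Job 3: wait = 19
  Job 4: wait = 24
Sum of waiting times = 52
Average waiting time = 52/4 = 13.0

13.0


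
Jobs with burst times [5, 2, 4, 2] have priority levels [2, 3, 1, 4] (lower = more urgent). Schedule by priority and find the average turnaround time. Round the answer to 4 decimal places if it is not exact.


Sort by priority (ascending = highest first):
Order: [(1, 4), (2, 5), (3, 2), (4, 2)]
Completion times:
  Priority 1, burst=4, C=4
  Priority 2, burst=5, C=9
  Priority 3, burst=2, C=11
  Priority 4, burst=2, C=13
Average turnaround = 37/4 = 9.25

9.25


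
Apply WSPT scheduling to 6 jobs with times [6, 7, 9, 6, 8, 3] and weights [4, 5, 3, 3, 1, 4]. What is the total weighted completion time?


Compute p/w ratios and sort ascending (WSPT): [(3, 4), (7, 5), (6, 4), (6, 3), (9, 3), (8, 1)]
Compute weighted completion times:
  Job (p=3,w=4): C=3, w*C=4*3=12
  Job (p=7,w=5): C=10, w*C=5*10=50
  Job (p=6,w=4): C=16, w*C=4*16=64
  Job (p=6,w=3): C=22, w*C=3*22=66
  Job (p=9,w=3): C=31, w*C=3*31=93
  Job (p=8,w=1): C=39, w*C=1*39=39
Total weighted completion time = 324

324


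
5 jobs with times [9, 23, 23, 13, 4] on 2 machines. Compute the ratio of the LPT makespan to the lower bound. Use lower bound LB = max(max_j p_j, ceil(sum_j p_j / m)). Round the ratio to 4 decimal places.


LPT order: [23, 23, 13, 9, 4]
Machine loads after assignment: [36, 36]
LPT makespan = 36
Lower bound = max(max_job, ceil(total/2)) = max(23, 36) = 36
Ratio = 36 / 36 = 1.0

1.0


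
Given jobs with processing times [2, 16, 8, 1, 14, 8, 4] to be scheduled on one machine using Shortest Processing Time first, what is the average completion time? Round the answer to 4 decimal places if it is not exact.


Sort jobs by processing time (SPT order): [1, 2, 4, 8, 8, 14, 16]
Compute completion times sequentially:
  Job 1: processing = 1, completes at 1
  Job 2: processing = 2, completes at 3
  Job 3: processing = 4, completes at 7
  Job 4: processing = 8, completes at 15
  Job 5: processing = 8, completes at 23
  Job 6: processing = 14, completes at 37
  Job 7: processing = 16, completes at 53
Sum of completion times = 139
Average completion time = 139/7 = 19.8571

19.8571


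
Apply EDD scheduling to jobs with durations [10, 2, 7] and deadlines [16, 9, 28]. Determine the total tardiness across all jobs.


Sort by due date (EDD order): [(2, 9), (10, 16), (7, 28)]
Compute completion times and tardiness:
  Job 1: p=2, d=9, C=2, tardiness=max(0,2-9)=0
  Job 2: p=10, d=16, C=12, tardiness=max(0,12-16)=0
  Job 3: p=7, d=28, C=19, tardiness=max(0,19-28)=0
Total tardiness = 0

0


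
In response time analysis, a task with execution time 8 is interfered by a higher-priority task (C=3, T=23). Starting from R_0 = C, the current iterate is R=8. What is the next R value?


R_next = C + ceil(R_prev / T_hp) * C_hp
ceil(8 / 23) = ceil(0.3478) = 1
Interference = 1 * 3 = 3
R_next = 8 + 3 = 11

11


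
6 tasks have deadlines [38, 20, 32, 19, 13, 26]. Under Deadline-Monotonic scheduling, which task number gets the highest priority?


Sort tasks by relative deadline (ascending):
  Task 5: deadline = 13
  Task 4: deadline = 19
  Task 2: deadline = 20
  Task 6: deadline = 26
  Task 3: deadline = 32
  Task 1: deadline = 38
Priority order (highest first): [5, 4, 2, 6, 3, 1]
Highest priority task = 5

5


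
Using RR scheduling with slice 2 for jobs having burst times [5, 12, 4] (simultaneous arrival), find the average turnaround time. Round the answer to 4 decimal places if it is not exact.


Time quantum = 2
Execution trace:
  J1 runs 2 units, time = 2
  J2 runs 2 units, time = 4
  J3 runs 2 units, time = 6
  J1 runs 2 units, time = 8
  J2 runs 2 units, time = 10
  J3 runs 2 units, time = 12
  J1 runs 1 units, time = 13
  J2 runs 2 units, time = 15
  J2 runs 2 units, time = 17
  J2 runs 2 units, time = 19
  J2 runs 2 units, time = 21
Finish times: [13, 21, 12]
Average turnaround = 46/3 = 15.3333

15.3333


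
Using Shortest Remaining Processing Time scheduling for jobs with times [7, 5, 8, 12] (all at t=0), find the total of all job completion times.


Since all jobs arrive at t=0, SRPT equals SPT ordering.
SPT order: [5, 7, 8, 12]
Completion times:
  Job 1: p=5, C=5
  Job 2: p=7, C=12
  Job 3: p=8, C=20
  Job 4: p=12, C=32
Total completion time = 5 + 12 + 20 + 32 = 69

69


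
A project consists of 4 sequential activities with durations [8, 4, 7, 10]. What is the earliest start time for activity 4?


Activity 4 starts after activities 1 through 3 complete.
Predecessor durations: [8, 4, 7]
ES = 8 + 4 + 7 = 19

19


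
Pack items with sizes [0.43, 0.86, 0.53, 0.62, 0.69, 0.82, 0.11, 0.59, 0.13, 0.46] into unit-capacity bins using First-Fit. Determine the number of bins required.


Place items sequentially using First-Fit:
  Item 0.43 -> new Bin 1
  Item 0.86 -> new Bin 2
  Item 0.53 -> Bin 1 (now 0.96)
  Item 0.62 -> new Bin 3
  Item 0.69 -> new Bin 4
  Item 0.82 -> new Bin 5
  Item 0.11 -> Bin 2 (now 0.97)
  Item 0.59 -> new Bin 6
  Item 0.13 -> Bin 3 (now 0.75)
  Item 0.46 -> new Bin 7
Total bins used = 7

7


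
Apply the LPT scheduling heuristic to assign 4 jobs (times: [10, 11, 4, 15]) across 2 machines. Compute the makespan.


Sort jobs in decreasing order (LPT): [15, 11, 10, 4]
Assign each job to the least loaded machine:
  Machine 1: jobs [15, 4], load = 19
  Machine 2: jobs [11, 10], load = 21
Makespan = max load = 21

21


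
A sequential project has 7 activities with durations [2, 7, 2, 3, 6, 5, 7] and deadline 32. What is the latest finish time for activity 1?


LF(activity 1) = deadline - sum of successor durations
Successors: activities 2 through 7 with durations [7, 2, 3, 6, 5, 7]
Sum of successor durations = 30
LF = 32 - 30 = 2

2


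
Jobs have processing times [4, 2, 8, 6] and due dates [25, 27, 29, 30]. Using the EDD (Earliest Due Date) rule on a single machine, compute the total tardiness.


Sort by due date (EDD order): [(4, 25), (2, 27), (8, 29), (6, 30)]
Compute completion times and tardiness:
  Job 1: p=4, d=25, C=4, tardiness=max(0,4-25)=0
  Job 2: p=2, d=27, C=6, tardiness=max(0,6-27)=0
  Job 3: p=8, d=29, C=14, tardiness=max(0,14-29)=0
  Job 4: p=6, d=30, C=20, tardiness=max(0,20-30)=0
Total tardiness = 0

0


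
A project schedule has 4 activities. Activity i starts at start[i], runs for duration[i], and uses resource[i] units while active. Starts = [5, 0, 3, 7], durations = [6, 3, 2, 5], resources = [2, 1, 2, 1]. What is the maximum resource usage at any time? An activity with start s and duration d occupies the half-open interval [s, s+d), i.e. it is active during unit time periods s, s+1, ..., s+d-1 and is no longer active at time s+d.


Each activity i is active on [start_i, start_i + duration_i).
Compute total resource usage per time slot:
  t=0: active resources = [1], total = 1
  t=1: active resources = [1], total = 1
  t=2: active resources = [1], total = 1
  t=3: active resources = [2], total = 2
  t=4: active resources = [2], total = 2
  t=5: active resources = [2], total = 2
  t=6: active resources = [2], total = 2
  t=7: active resources = [2, 1], total = 3
  t=8: active resources = [2, 1], total = 3
  t=9: active resources = [2, 1], total = 3
  t=10: active resources = [2, 1], total = 3
  t=11: active resources = [1], total = 1
Peak resource demand = 3

3


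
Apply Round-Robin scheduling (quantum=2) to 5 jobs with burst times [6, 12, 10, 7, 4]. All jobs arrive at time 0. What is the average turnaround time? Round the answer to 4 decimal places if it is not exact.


Time quantum = 2
Execution trace:
  J1 runs 2 units, time = 2
  J2 runs 2 units, time = 4
  J3 runs 2 units, time = 6
  J4 runs 2 units, time = 8
  J5 runs 2 units, time = 10
  J1 runs 2 units, time = 12
  J2 runs 2 units, time = 14
  J3 runs 2 units, time = 16
  J4 runs 2 units, time = 18
  J5 runs 2 units, time = 20
  J1 runs 2 units, time = 22
  J2 runs 2 units, time = 24
  J3 runs 2 units, time = 26
  J4 runs 2 units, time = 28
  J2 runs 2 units, time = 30
  J3 runs 2 units, time = 32
  J4 runs 1 units, time = 33
  J2 runs 2 units, time = 35
  J3 runs 2 units, time = 37
  J2 runs 2 units, time = 39
Finish times: [22, 39, 37, 33, 20]
Average turnaround = 151/5 = 30.2

30.2


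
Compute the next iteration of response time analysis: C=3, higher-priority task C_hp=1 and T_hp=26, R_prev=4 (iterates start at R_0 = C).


R_next = C + ceil(R_prev / T_hp) * C_hp
ceil(4 / 26) = ceil(0.1538) = 1
Interference = 1 * 1 = 1
R_next = 3 + 1 = 4
R_next = R_prev, so the iteration has converged (response time = 4).

4


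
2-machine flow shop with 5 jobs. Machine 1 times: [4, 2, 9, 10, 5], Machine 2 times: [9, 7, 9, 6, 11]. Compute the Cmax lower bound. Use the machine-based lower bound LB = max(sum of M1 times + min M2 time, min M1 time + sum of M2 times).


LB1 = sum(M1 times) + min(M2 times) = 30 + 6 = 36
LB2 = min(M1 times) + sum(M2 times) = 2 + 42 = 44
Lower bound = max(LB1, LB2) = max(36, 44) = 44

44


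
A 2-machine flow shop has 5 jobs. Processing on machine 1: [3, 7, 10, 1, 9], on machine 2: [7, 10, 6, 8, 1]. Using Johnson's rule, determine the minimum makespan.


Apply Johnson's rule:
  Group 1 (a <= b): [(4, 1, 8), (1, 3, 7), (2, 7, 10)]
  Group 2 (a > b): [(3, 10, 6), (5, 9, 1)]
Optimal job order: [4, 1, 2, 3, 5]
Schedule:
  Job 4: M1 done at 1, M2 done at 9
  Job 1: M1 done at 4, M2 done at 16
  Job 2: M1 done at 11, M2 done at 26
  Job 3: M1 done at 21, M2 done at 32
  Job 5: M1 done at 30, M2 done at 33
Makespan = 33

33


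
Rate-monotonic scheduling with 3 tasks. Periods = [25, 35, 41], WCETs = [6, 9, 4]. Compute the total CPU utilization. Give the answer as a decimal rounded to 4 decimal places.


Compute individual utilizations (exact fractions):
  Task 1: C/T = 6/25 (approx. 0.24)
  Task 2: C/T = 9/35 (approx. 0.2571)
  Task 3: C/T = 4/41 (approx. 0.0976)
Total utilization U = 6/25 + 9/35 + 4/41 = 4267/7175
Rounded to 4 decimal places: U = 0.5947
RM (Liu & Layland) bound for 3 tasks = 0.779763; compare with U = 4267/7175 (approx. 0.594704)
U <= bound, so schedulable by RM sufficient condition.

0.5947


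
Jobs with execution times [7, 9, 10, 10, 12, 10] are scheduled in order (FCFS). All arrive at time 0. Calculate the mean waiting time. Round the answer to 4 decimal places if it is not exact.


FCFS order (as given): [7, 9, 10, 10, 12, 10]
Waiting times:
  Job 1: wait = 0
  Job 2: wait = 7
  Job 3: wait = 16
  Job 4: wait = 26
  Job 5: wait = 36
  Job 6: wait = 48
Sum of waiting times = 133
Average waiting time = 133/6 = 22.1667

22.1667


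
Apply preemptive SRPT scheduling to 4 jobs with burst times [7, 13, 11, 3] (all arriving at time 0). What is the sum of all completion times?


Since all jobs arrive at t=0, SRPT equals SPT ordering.
SPT order: [3, 7, 11, 13]
Completion times:
  Job 1: p=3, C=3
  Job 2: p=7, C=10
  Job 3: p=11, C=21
  Job 4: p=13, C=34
Total completion time = 3 + 10 + 21 + 34 = 68

68


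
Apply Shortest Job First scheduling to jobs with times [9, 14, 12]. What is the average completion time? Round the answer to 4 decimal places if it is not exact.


SJF order (ascending): [9, 12, 14]
Completion times:
  Job 1: burst=9, C=9
  Job 2: burst=12, C=21
  Job 3: burst=14, C=35
Average completion = 65/3 = 21.6667

21.6667


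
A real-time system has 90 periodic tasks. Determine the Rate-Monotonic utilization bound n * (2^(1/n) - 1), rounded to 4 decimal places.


Compute 2^(1/90) = 1.0077313692
Subtract 1: 1.0077313692 - 1 = 0.0077313692
Multiply by n: 90 * 0.0077313692 = 0.6958232280
Round to 4 dp: 0.6958

0.6958


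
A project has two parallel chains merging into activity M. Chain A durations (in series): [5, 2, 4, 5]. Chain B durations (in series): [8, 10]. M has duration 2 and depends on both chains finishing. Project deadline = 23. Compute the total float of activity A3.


Forward pass: ES(A3) = sum of predecessors on chain A = 7
EF = ES + duration = 7 + 4 = 11
Backward pass: LF(M) = deadline = 23; LS(M) = 23 - 2 = 21
LF(A3) = LS(M) - sum(successors on chain A) = 21 - 5 = 16
LS = LF - duration = 16 - 4 = 12
Total float = LS - ES = 12 - 7 = 5

5


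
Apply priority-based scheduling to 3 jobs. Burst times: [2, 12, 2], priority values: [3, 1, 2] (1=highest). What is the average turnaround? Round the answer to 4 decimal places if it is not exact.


Sort by priority (ascending = highest first):
Order: [(1, 12), (2, 2), (3, 2)]
Completion times:
  Priority 1, burst=12, C=12
  Priority 2, burst=2, C=14
  Priority 3, burst=2, C=16
Average turnaround = 42/3 = 14.0

14.0


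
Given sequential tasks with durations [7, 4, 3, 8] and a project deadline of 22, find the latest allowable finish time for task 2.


LF(activity 2) = deadline - sum of successor durations
Successors: activities 3 through 4 with durations [3, 8]
Sum of successor durations = 11
LF = 22 - 11 = 11

11


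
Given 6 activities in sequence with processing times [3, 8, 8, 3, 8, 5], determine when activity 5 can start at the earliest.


Activity 5 starts after activities 1 through 4 complete.
Predecessor durations: [3, 8, 8, 3]
ES = 3 + 8 + 8 + 3 = 22

22


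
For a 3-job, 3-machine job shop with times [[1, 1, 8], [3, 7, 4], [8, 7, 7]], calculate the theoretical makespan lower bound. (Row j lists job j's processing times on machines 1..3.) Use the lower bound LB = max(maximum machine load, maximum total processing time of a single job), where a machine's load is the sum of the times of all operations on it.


Machine loads:
  Machine 1: 1 + 3 + 8 = 12
  Machine 2: 1 + 7 + 7 = 15
  Machine 3: 8 + 4 + 7 = 19
Max machine load = 19
Job totals:
  Job 1: 10
  Job 2: 14
  Job 3: 22
Max job total = 22
Lower bound = max(19, 22) = 22

22


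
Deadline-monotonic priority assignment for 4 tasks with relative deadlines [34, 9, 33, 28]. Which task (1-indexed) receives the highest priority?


Sort tasks by relative deadline (ascending):
  Task 2: deadline = 9
  Task 4: deadline = 28
  Task 3: deadline = 33
  Task 1: deadline = 34
Priority order (highest first): [2, 4, 3, 1]
Highest priority task = 2

2


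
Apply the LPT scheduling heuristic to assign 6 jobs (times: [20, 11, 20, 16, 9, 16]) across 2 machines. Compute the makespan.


Sort jobs in decreasing order (LPT): [20, 20, 16, 16, 11, 9]
Assign each job to the least loaded machine:
  Machine 1: jobs [20, 16, 11], load = 47
  Machine 2: jobs [20, 16, 9], load = 45
Makespan = max load = 47

47


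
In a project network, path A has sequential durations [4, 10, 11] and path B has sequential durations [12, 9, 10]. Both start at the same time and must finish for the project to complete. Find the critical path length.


Path A total = 4 + 10 + 11 = 25
Path B total = 12 + 9 + 10 = 31
Critical path = longest path = max(25, 31) = 31

31


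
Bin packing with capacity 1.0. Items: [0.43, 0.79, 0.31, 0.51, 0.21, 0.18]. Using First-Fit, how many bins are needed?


Place items sequentially using First-Fit:
  Item 0.43 -> new Bin 1
  Item 0.79 -> new Bin 2
  Item 0.31 -> Bin 1 (now 0.74)
  Item 0.51 -> new Bin 3
  Item 0.21 -> Bin 1 (now 0.95)
  Item 0.18 -> Bin 2 (now 0.97)
Total bins used = 3

3


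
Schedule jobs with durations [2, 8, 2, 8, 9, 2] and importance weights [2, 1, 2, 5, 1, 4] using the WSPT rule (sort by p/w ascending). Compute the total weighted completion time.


Compute p/w ratios and sort ascending (WSPT): [(2, 4), (2, 2), (2, 2), (8, 5), (8, 1), (9, 1)]
Compute weighted completion times:
  Job (p=2,w=4): C=2, w*C=4*2=8
  Job (p=2,w=2): C=4, w*C=2*4=8
  Job (p=2,w=2): C=6, w*C=2*6=12
  Job (p=8,w=5): C=14, w*C=5*14=70
  Job (p=8,w=1): C=22, w*C=1*22=22
  Job (p=9,w=1): C=31, w*C=1*31=31
Total weighted completion time = 151

151


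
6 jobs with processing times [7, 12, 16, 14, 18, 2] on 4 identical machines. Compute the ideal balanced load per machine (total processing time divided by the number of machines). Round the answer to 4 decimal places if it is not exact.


Total processing time = 7 + 12 + 16 + 14 + 18 + 2 = 69
Number of machines = 4
Ideal balanced load = 69 / 4 = 17.25

17.25


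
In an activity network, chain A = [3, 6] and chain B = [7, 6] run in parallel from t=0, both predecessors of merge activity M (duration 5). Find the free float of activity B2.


ES(B2) = sum of predecessors on chain B = 7
EF(B2) = ES + duration = 7 + 6 = 13
Successor of B2 is M. ES(M) = max(sum(A), sum(B)) = max(9, 13) = 13
Free float = ES(successor) - EF(current) = 13 - 13 = 0

0


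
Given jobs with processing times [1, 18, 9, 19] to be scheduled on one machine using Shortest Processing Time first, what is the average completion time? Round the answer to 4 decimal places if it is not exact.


Sort jobs by processing time (SPT order): [1, 9, 18, 19]
Compute completion times sequentially:
  Job 1: processing = 1, completes at 1
  Job 2: processing = 9, completes at 10
  Job 3: processing = 18, completes at 28
  Job 4: processing = 19, completes at 47
Sum of completion times = 86
Average completion time = 86/4 = 21.5

21.5


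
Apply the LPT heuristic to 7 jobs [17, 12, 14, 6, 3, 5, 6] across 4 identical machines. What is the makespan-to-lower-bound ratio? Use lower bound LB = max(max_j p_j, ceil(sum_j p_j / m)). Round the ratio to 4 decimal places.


LPT order: [17, 14, 12, 6, 6, 5, 3]
Machine loads after assignment: [17, 14, 17, 15]
LPT makespan = 17
Lower bound = max(max_job, ceil(total/4)) = max(17, 16) = 17
Ratio = 17 / 17 = 1.0

1.0


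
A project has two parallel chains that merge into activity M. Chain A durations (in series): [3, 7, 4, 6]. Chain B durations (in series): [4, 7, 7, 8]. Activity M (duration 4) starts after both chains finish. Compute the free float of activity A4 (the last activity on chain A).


ES(A4) = sum of predecessors on chain A = 14
EF(A4) = ES + duration = 14 + 6 = 20
Successor of A4 is M. ES(M) = max(sum(A), sum(B)) = max(20, 26) = 26
Free float = ES(successor) - EF(current) = 26 - 20 = 6

6


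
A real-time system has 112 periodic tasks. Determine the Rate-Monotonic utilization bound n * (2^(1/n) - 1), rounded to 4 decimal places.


Compute 2^(1/112) = 1.0062080044
Subtract 1: 1.0062080044 - 1 = 0.0062080044
Multiply by n: 112 * 0.0062080044 = 0.6952964928
Round to 4 dp: 0.6953

0.6953


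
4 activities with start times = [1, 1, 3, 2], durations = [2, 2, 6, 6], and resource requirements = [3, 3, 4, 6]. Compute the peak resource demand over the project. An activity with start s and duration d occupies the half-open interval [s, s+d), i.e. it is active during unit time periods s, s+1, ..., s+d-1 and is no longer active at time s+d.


Each activity i is active on [start_i, start_i + duration_i).
Compute total resource usage per time slot:
  t=0: active resources = [], total = 0
  t=1: active resources = [3, 3], total = 6
  t=2: active resources = [3, 3, 6], total = 12
  t=3: active resources = [4, 6], total = 10
  t=4: active resources = [4, 6], total = 10
  t=5: active resources = [4, 6], total = 10
  t=6: active resources = [4, 6], total = 10
  t=7: active resources = [4, 6], total = 10
  t=8: active resources = [4], total = 4
Peak resource demand = 12

12


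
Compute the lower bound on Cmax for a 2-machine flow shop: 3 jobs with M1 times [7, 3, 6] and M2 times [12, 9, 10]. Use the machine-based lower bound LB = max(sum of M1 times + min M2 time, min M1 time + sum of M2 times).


LB1 = sum(M1 times) + min(M2 times) = 16 + 9 = 25
LB2 = min(M1 times) + sum(M2 times) = 3 + 31 = 34
Lower bound = max(LB1, LB2) = max(25, 34) = 34

34


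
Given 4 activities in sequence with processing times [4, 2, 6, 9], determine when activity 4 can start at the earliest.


Activity 4 starts after activities 1 through 3 complete.
Predecessor durations: [4, 2, 6]
ES = 4 + 2 + 6 = 12

12


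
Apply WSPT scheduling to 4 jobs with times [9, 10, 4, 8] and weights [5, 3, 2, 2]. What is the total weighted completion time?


Compute p/w ratios and sort ascending (WSPT): [(9, 5), (4, 2), (10, 3), (8, 2)]
Compute weighted completion times:
  Job (p=9,w=5): C=9, w*C=5*9=45
  Job (p=4,w=2): C=13, w*C=2*13=26
  Job (p=10,w=3): C=23, w*C=3*23=69
  Job (p=8,w=2): C=31, w*C=2*31=62
Total weighted completion time = 202

202


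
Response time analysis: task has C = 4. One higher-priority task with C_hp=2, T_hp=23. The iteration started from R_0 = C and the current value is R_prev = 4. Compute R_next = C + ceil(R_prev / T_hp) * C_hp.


R_next = C + ceil(R_prev / T_hp) * C_hp
ceil(4 / 23) = ceil(0.1739) = 1
Interference = 1 * 2 = 2
R_next = 4 + 2 = 6

6


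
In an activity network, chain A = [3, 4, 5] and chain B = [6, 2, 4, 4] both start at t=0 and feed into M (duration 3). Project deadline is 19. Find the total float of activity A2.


Forward pass: ES(A2) = sum of predecessors on chain A = 3
EF = ES + duration = 3 + 4 = 7
Backward pass: LF(M) = deadline = 19; LS(M) = 19 - 3 = 16
LF(A2) = LS(M) - sum(successors on chain A) = 16 - 5 = 11
LS = LF - duration = 11 - 4 = 7
Total float = LS - ES = 7 - 3 = 4

4


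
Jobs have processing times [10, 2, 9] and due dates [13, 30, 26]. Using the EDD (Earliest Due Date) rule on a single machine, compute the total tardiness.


Sort by due date (EDD order): [(10, 13), (9, 26), (2, 30)]
Compute completion times and tardiness:
  Job 1: p=10, d=13, C=10, tardiness=max(0,10-13)=0
  Job 2: p=9, d=26, C=19, tardiness=max(0,19-26)=0
  Job 3: p=2, d=30, C=21, tardiness=max(0,21-30)=0
Total tardiness = 0

0


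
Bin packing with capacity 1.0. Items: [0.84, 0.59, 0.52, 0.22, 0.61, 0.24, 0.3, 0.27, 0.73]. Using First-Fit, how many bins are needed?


Place items sequentially using First-Fit:
  Item 0.84 -> new Bin 1
  Item 0.59 -> new Bin 2
  Item 0.52 -> new Bin 3
  Item 0.22 -> Bin 2 (now 0.81)
  Item 0.61 -> new Bin 4
  Item 0.24 -> Bin 3 (now 0.76)
  Item 0.3 -> Bin 4 (now 0.91)
  Item 0.27 -> new Bin 5
  Item 0.73 -> Bin 5 (now 1.0)
Total bins used = 5

5


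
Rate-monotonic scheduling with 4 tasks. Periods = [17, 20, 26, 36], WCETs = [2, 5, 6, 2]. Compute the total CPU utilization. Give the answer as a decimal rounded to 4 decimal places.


Compute individual utilizations (exact fractions):
  Task 1: C/T = 2/17 (approx. 0.1176)
  Task 2: C/T = 5/20 = 1/4 (approx. 0.25)
  Task 3: C/T = 6/26 = 3/13 (approx. 0.2308)
  Task 4: C/T = 2/36 = 1/18 (approx. 0.0556)
Total utilization U = 2/17 + 1/4 + 3/13 + 1/18 = 5203/7956
Rounded to 4 decimal places: U = 0.6540
RM (Liu & Layland) bound for 4 tasks = 0.756828; compare with U = 5203/7956 (approx. 0.653972)
U <= bound, so schedulable by RM sufficient condition.

0.6540


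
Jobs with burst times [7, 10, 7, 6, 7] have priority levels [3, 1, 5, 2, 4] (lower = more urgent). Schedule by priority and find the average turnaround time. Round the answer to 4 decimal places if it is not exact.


Sort by priority (ascending = highest first):
Order: [(1, 10), (2, 6), (3, 7), (4, 7), (5, 7)]
Completion times:
  Priority 1, burst=10, C=10
  Priority 2, burst=6, C=16
  Priority 3, burst=7, C=23
  Priority 4, burst=7, C=30
  Priority 5, burst=7, C=37
Average turnaround = 116/5 = 23.2

23.2


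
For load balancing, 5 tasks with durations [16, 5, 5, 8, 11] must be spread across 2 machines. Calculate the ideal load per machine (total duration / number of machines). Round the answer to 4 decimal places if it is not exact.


Total processing time = 16 + 5 + 5 + 8 + 11 = 45
Number of machines = 2
Ideal balanced load = 45 / 2 = 22.5

22.5


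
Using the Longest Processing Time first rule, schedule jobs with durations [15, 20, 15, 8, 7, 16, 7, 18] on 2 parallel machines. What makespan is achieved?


Sort jobs in decreasing order (LPT): [20, 18, 16, 15, 15, 8, 7, 7]
Assign each job to the least loaded machine:
  Machine 1: jobs [20, 15, 8, 7], load = 50
  Machine 2: jobs [18, 16, 15, 7], load = 56
Makespan = max load = 56

56


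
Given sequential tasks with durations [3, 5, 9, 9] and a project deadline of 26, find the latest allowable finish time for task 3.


LF(activity 3) = deadline - sum of successor durations
Successors: activities 4 through 4 with durations [9]
Sum of successor durations = 9
LF = 26 - 9 = 17

17


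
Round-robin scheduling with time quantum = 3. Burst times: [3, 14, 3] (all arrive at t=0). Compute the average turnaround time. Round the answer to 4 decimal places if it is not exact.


Time quantum = 3
Execution trace:
  J1 runs 3 units, time = 3
  J2 runs 3 units, time = 6
  J3 runs 3 units, time = 9
  J2 runs 3 units, time = 12
  J2 runs 3 units, time = 15
  J2 runs 3 units, time = 18
  J2 runs 2 units, time = 20
Finish times: [3, 20, 9]
Average turnaround = 32/3 = 10.6667

10.6667
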